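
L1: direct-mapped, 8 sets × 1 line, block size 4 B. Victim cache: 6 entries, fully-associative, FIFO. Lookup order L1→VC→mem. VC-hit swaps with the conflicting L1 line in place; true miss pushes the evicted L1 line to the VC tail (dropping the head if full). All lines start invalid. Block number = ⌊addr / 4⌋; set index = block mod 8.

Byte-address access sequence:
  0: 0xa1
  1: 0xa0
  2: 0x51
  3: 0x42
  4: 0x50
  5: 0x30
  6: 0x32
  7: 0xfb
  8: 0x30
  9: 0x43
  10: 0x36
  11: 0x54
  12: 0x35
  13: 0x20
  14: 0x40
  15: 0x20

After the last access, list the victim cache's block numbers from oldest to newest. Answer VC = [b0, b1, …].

0: 0xa1 (blk 40, set 0) → MISS  vc=[]
1: 0xa0 (blk 40, set 0) → L1-HIT  vc=[]
2: 0x51 (blk 20, set 4) → MISS  vc=[]
3: 0x42 (blk 16, set 0) → MISS  vc=[40]
4: 0x50 (blk 20, set 4) → L1-HIT  vc=[40]
5: 0x30 (blk 12, set 4) → MISS  vc=[40, 20]
6: 0x32 (blk 12, set 4) → L1-HIT  vc=[40, 20]
7: 0xfb (blk 62, set 6) → MISS  vc=[40, 20]
8: 0x30 (blk 12, set 4) → L1-HIT  vc=[40, 20]
9: 0x43 (blk 16, set 0) → L1-HIT  vc=[40, 20]
10: 0x36 (blk 13, set 5) → MISS  vc=[40, 20]
11: 0x54 (blk 21, set 5) → MISS  vc=[40, 20, 13]
12: 0x35 (blk 13, set 5) → VC-HIT  vc=[40, 20, 21]
13: 0x20 (blk 8, set 0) → MISS  vc=[40, 20, 21, 16]
14: 0x40 (blk 16, set 0) → VC-HIT  vc=[40, 20, 21, 8]
15: 0x20 (blk 8, set 0) → VC-HIT  vc=[40, 20, 21, 16]

VC = [40, 20, 21, 16]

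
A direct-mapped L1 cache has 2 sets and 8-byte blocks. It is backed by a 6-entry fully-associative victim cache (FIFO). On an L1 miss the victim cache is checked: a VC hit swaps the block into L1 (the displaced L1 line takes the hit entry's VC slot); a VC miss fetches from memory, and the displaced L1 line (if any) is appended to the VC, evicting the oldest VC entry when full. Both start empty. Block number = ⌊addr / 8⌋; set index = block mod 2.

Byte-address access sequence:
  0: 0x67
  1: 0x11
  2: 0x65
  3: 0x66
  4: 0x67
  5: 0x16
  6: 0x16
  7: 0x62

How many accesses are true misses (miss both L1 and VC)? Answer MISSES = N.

0: 0x67 (blk 12, set 0) → MISS  vc=[]
1: 0x11 (blk 2, set 0) → MISS  vc=[12]
2: 0x65 (blk 12, set 0) → VC-HIT  vc=[2]
3: 0x66 (blk 12, set 0) → L1-HIT  vc=[2]
4: 0x67 (blk 12, set 0) → L1-HIT  vc=[2]
5: 0x16 (blk 2, set 0) → VC-HIT  vc=[12]
6: 0x16 (blk 2, set 0) → L1-HIT  vc=[12]
7: 0x62 (blk 12, set 0) → VC-HIT  vc=[2]

MISSES = 2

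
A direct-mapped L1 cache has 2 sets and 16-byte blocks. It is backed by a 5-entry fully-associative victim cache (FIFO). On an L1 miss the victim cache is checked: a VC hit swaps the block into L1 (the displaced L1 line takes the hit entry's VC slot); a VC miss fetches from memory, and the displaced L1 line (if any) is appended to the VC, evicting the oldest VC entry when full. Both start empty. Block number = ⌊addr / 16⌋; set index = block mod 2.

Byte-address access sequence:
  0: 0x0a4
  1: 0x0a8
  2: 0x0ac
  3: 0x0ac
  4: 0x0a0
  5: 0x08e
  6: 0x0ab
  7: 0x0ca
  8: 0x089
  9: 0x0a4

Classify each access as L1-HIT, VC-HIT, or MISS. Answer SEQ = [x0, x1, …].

SEQ = [MISS, L1-HIT, L1-HIT, L1-HIT, L1-HIT, MISS, VC-HIT, MISS, VC-HIT, VC-HIT]

0: 0xa4 (blk 10, set 0) → MISS  vc=[]
1: 0xa8 (blk 10, set 0) → L1-HIT  vc=[]
2: 0xac (blk 10, set 0) → L1-HIT  vc=[]
3: 0xac (blk 10, set 0) → L1-HIT  vc=[]
4: 0xa0 (blk 10, set 0) → L1-HIT  vc=[]
5: 0x8e (blk 8, set 0) → MISS  vc=[10]
6: 0xab (blk 10, set 0) → VC-HIT  vc=[8]
7: 0xca (blk 12, set 0) → MISS  vc=[8, 10]
8: 0x89 (blk 8, set 0) → VC-HIT  vc=[12, 10]
9: 0xa4 (blk 10, set 0) → VC-HIT  vc=[12, 8]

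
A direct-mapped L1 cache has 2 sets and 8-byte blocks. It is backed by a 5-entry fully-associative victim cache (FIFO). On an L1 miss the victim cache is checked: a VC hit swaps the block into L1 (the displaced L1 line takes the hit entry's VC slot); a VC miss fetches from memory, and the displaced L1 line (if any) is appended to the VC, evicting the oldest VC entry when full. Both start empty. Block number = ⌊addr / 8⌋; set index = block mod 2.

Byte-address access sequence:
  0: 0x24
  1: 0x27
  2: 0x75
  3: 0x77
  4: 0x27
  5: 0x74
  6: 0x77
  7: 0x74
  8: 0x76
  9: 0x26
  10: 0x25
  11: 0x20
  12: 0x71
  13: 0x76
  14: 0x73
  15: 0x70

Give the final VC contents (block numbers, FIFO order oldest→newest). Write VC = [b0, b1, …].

0: 0x24 (blk 4, set 0) → MISS  vc=[]
1: 0x27 (blk 4, set 0) → L1-HIT  vc=[]
2: 0x75 (blk 14, set 0) → MISS  vc=[4]
3: 0x77 (blk 14, set 0) → L1-HIT  vc=[4]
4: 0x27 (blk 4, set 0) → VC-HIT  vc=[14]
5: 0x74 (blk 14, set 0) → VC-HIT  vc=[4]
6: 0x77 (blk 14, set 0) → L1-HIT  vc=[4]
7: 0x74 (blk 14, set 0) → L1-HIT  vc=[4]
8: 0x76 (blk 14, set 0) → L1-HIT  vc=[4]
9: 0x26 (blk 4, set 0) → VC-HIT  vc=[14]
10: 0x25 (blk 4, set 0) → L1-HIT  vc=[14]
11: 0x20 (blk 4, set 0) → L1-HIT  vc=[14]
12: 0x71 (blk 14, set 0) → VC-HIT  vc=[4]
13: 0x76 (blk 14, set 0) → L1-HIT  vc=[4]
14: 0x73 (blk 14, set 0) → L1-HIT  vc=[4]
15: 0x70 (blk 14, set 0) → L1-HIT  vc=[4]

VC = [4]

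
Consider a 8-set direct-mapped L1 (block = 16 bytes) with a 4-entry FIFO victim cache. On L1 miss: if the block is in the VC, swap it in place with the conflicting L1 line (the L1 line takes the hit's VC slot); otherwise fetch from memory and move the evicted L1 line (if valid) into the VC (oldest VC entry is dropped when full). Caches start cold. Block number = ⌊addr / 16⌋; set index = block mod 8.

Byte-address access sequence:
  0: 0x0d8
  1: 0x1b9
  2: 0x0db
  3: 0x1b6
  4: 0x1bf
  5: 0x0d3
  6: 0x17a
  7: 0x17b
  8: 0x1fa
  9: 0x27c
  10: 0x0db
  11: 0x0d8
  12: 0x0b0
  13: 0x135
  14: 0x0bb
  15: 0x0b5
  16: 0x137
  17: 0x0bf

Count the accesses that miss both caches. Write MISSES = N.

MISSES = 7

  [0] addr=0xd8 blk=13 s=5: MISS | VC []
  [1] addr=0x1b9 blk=27 s=3: MISS | VC []
  [2] addr=0xdb blk=13 s=5: L1-HIT | VC []
  [3] addr=0x1b6 blk=27 s=3: L1-HIT | VC []
  [4] addr=0x1bf blk=27 s=3: L1-HIT | VC []
  [5] addr=0xd3 blk=13 s=5: L1-HIT | VC []
  [6] addr=0x17a blk=23 s=7: MISS | VC []
  [7] addr=0x17b blk=23 s=7: L1-HIT | VC []
  [8] addr=0x1fa blk=31 s=7: MISS | VC [23]
  [9] addr=0x27c blk=39 s=7: MISS | VC [23, 31]
  [10] addr=0xdb blk=13 s=5: L1-HIT | VC [23, 31]
  [11] addr=0xd8 blk=13 s=5: L1-HIT | VC [23, 31]
  [12] addr=0xb0 blk=11 s=3: MISS | VC [23, 31, 27]
  [13] addr=0x135 blk=19 s=3: MISS | VC [23, 31, 27, 11]
  [14] addr=0xbb blk=11 s=3: VC-HIT | VC [23, 31, 27, 19]
  [15] addr=0xb5 blk=11 s=3: L1-HIT | VC [23, 31, 27, 19]
  [16] addr=0x137 blk=19 s=3: VC-HIT | VC [23, 31, 27, 11]
  [17] addr=0xbf blk=11 s=3: VC-HIT | VC [23, 31, 27, 19]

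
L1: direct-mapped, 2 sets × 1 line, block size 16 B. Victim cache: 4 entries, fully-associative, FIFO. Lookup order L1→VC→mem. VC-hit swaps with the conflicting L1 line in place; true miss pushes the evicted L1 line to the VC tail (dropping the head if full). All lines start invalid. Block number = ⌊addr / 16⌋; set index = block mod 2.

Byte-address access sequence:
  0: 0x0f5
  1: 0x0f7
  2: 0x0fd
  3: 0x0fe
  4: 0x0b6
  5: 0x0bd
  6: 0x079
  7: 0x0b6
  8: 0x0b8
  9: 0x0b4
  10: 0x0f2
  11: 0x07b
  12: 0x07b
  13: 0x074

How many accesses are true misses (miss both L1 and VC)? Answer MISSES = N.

0: 0xf5 (blk 15, set 1) → MISS  vc=[]
1: 0xf7 (blk 15, set 1) → L1-HIT  vc=[]
2: 0xfd (blk 15, set 1) → L1-HIT  vc=[]
3: 0xfe (blk 15, set 1) → L1-HIT  vc=[]
4: 0xb6 (blk 11, set 1) → MISS  vc=[15]
5: 0xbd (blk 11, set 1) → L1-HIT  vc=[15]
6: 0x79 (blk 7, set 1) → MISS  vc=[15, 11]
7: 0xb6 (blk 11, set 1) → VC-HIT  vc=[15, 7]
8: 0xb8 (blk 11, set 1) → L1-HIT  vc=[15, 7]
9: 0xb4 (blk 11, set 1) → L1-HIT  vc=[15, 7]
10: 0xf2 (blk 15, set 1) → VC-HIT  vc=[11, 7]
11: 0x7b (blk 7, set 1) → VC-HIT  vc=[11, 15]
12: 0x7b (blk 7, set 1) → L1-HIT  vc=[11, 15]
13: 0x74 (blk 7, set 1) → L1-HIT  vc=[11, 15]

MISSES = 3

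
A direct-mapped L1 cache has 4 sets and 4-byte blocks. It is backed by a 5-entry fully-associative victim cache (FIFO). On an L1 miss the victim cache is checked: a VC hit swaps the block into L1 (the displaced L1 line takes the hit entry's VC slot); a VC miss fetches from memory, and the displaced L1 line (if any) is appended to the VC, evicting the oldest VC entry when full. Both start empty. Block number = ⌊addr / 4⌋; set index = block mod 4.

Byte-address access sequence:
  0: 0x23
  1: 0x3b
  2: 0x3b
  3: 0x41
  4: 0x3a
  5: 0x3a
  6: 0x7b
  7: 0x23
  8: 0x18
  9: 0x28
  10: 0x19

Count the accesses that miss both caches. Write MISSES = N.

MISSES = 6

  [0] addr=0x23 blk=8 s=0: MISS | VC []
  [1] addr=0x3b blk=14 s=2: MISS | VC []
  [2] addr=0x3b blk=14 s=2: L1-HIT | VC []
  [3] addr=0x41 blk=16 s=0: MISS | VC [8]
  [4] addr=0x3a blk=14 s=2: L1-HIT | VC [8]
  [5] addr=0x3a blk=14 s=2: L1-HIT | VC [8]
  [6] addr=0x7b blk=30 s=2: MISS | VC [8, 14]
  [7] addr=0x23 blk=8 s=0: VC-HIT | VC [16, 14]
  [8] addr=0x18 blk=6 s=2: MISS | VC [16, 14, 30]
  [9] addr=0x28 blk=10 s=2: MISS | VC [16, 14, 30, 6]
  [10] addr=0x19 blk=6 s=2: VC-HIT | VC [16, 14, 30, 10]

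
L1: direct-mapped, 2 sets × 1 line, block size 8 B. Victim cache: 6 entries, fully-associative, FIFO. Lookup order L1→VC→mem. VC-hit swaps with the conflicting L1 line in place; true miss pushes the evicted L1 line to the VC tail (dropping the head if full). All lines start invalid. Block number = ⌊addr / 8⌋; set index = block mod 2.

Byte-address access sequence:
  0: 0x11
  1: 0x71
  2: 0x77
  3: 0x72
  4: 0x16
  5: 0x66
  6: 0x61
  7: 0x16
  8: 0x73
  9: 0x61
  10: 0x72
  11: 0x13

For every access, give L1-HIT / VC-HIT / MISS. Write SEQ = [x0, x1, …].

SEQ = [MISS, MISS, L1-HIT, L1-HIT, VC-HIT, MISS, L1-HIT, VC-HIT, VC-HIT, VC-HIT, VC-HIT, VC-HIT]

0: 0x11 (blk 2, set 0) → MISS  vc=[]
1: 0x71 (blk 14, set 0) → MISS  vc=[2]
2: 0x77 (blk 14, set 0) → L1-HIT  vc=[2]
3: 0x72 (blk 14, set 0) → L1-HIT  vc=[2]
4: 0x16 (blk 2, set 0) → VC-HIT  vc=[14]
5: 0x66 (blk 12, set 0) → MISS  vc=[14, 2]
6: 0x61 (blk 12, set 0) → L1-HIT  vc=[14, 2]
7: 0x16 (blk 2, set 0) → VC-HIT  vc=[14, 12]
8: 0x73 (blk 14, set 0) → VC-HIT  vc=[2, 12]
9: 0x61 (blk 12, set 0) → VC-HIT  vc=[2, 14]
10: 0x72 (blk 14, set 0) → VC-HIT  vc=[2, 12]
11: 0x13 (blk 2, set 0) → VC-HIT  vc=[14, 12]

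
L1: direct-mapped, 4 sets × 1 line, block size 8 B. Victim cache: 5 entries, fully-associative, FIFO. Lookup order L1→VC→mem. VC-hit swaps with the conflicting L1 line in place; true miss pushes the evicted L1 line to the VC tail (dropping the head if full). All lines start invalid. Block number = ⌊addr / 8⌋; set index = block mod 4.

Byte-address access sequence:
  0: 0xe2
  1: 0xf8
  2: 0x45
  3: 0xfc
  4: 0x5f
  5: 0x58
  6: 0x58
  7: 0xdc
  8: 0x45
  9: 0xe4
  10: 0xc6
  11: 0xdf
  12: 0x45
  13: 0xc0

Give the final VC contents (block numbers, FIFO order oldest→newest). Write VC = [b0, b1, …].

VC = [8, 31, 11, 28]

  [0] addr=0xe2 blk=28 s=0: MISS | VC []
  [1] addr=0xf8 blk=31 s=3: MISS | VC []
  [2] addr=0x45 blk=8 s=0: MISS | VC [28]
  [3] addr=0xfc blk=31 s=3: L1-HIT | VC [28]
  [4] addr=0x5f blk=11 s=3: MISS | VC [28, 31]
  [5] addr=0x58 blk=11 s=3: L1-HIT | VC [28, 31]
  [6] addr=0x58 blk=11 s=3: L1-HIT | VC [28, 31]
  [7] addr=0xdc blk=27 s=3: MISS | VC [28, 31, 11]
  [8] addr=0x45 blk=8 s=0: L1-HIT | VC [28, 31, 11]
  [9] addr=0xe4 blk=28 s=0: VC-HIT | VC [8, 31, 11]
  [10] addr=0xc6 blk=24 s=0: MISS | VC [8, 31, 11, 28]
  [11] addr=0xdf blk=27 s=3: L1-HIT | VC [8, 31, 11, 28]
  [12] addr=0x45 blk=8 s=0: VC-HIT | VC [24, 31, 11, 28]
  [13] addr=0xc0 blk=24 s=0: VC-HIT | VC [8, 31, 11, 28]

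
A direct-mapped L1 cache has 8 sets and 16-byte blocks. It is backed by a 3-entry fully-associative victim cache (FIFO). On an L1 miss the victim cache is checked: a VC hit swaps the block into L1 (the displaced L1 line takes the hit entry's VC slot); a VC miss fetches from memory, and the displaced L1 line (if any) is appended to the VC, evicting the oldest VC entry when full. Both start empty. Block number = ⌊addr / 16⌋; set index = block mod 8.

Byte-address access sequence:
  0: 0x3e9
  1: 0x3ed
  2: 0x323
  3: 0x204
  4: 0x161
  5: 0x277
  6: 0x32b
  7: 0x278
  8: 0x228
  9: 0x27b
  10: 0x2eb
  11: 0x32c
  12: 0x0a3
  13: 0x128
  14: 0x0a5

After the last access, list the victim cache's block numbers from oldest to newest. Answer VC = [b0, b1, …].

VC = [22, 50, 18]

  [0] addr=0x3e9 blk=62 s=6: MISS | VC []
  [1] addr=0x3ed blk=62 s=6: L1-HIT | VC []
  [2] addr=0x323 blk=50 s=2: MISS | VC []
  [3] addr=0x204 blk=32 s=0: MISS | VC []
  [4] addr=0x161 blk=22 s=6: MISS | VC [62]
  [5] addr=0x277 blk=39 s=7: MISS | VC [62]
  [6] addr=0x32b blk=50 s=2: L1-HIT | VC [62]
  [7] addr=0x278 blk=39 s=7: L1-HIT | VC [62]
  [8] addr=0x228 blk=34 s=2: MISS | VC [62, 50]
  [9] addr=0x27b blk=39 s=7: L1-HIT | VC [62, 50]
  [10] addr=0x2eb blk=46 s=6: MISS | VC [62, 50, 22]
  [11] addr=0x32c blk=50 s=2: VC-HIT | VC [62, 34, 22]
  [12] addr=0xa3 blk=10 s=2: MISS | VC [34, 22, 50]
  [13] addr=0x128 blk=18 s=2: MISS | VC [22, 50, 10]
  [14] addr=0xa5 blk=10 s=2: VC-HIT | VC [22, 50, 18]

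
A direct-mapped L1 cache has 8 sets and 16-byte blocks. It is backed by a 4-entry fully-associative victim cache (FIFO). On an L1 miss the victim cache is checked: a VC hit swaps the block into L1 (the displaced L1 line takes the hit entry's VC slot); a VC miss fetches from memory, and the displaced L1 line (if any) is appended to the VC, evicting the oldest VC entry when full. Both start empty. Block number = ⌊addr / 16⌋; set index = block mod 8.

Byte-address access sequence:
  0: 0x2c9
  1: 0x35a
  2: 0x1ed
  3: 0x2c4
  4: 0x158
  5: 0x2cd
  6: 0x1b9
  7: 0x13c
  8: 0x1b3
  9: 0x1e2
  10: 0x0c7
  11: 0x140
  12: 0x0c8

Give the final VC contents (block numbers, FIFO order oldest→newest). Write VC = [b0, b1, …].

0: 0x2c9 (blk 44, set 4) → MISS  vc=[]
1: 0x35a (blk 53, set 5) → MISS  vc=[]
2: 0x1ed (blk 30, set 6) → MISS  vc=[]
3: 0x2c4 (blk 44, set 4) → L1-HIT  vc=[]
4: 0x158 (blk 21, set 5) → MISS  vc=[53]
5: 0x2cd (blk 44, set 4) → L1-HIT  vc=[53]
6: 0x1b9 (blk 27, set 3) → MISS  vc=[53]
7: 0x13c (blk 19, set 3) → MISS  vc=[53, 27]
8: 0x1b3 (blk 27, set 3) → VC-HIT  vc=[53, 19]
9: 0x1e2 (blk 30, set 6) → L1-HIT  vc=[53, 19]
10: 0xc7 (blk 12, set 4) → MISS  vc=[53, 19, 44]
11: 0x140 (blk 20, set 4) → MISS  vc=[53, 19, 44, 12]
12: 0xc8 (blk 12, set 4) → VC-HIT  vc=[53, 19, 44, 20]

VC = [53, 19, 44, 20]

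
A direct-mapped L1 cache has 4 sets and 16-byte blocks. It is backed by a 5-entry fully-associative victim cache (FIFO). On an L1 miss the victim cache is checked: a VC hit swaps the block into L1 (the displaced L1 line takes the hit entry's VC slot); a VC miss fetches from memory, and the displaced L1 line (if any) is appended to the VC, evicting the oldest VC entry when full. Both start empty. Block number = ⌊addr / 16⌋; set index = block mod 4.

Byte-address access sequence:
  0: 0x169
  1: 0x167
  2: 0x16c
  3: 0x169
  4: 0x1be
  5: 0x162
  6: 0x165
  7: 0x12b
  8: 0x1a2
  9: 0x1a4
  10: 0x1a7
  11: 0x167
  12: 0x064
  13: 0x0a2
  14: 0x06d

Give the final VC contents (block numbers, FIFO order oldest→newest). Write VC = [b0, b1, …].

VC = [26, 18, 22, 10]

  [0] addr=0x169 blk=22 s=2: MISS | VC []
  [1] addr=0x167 blk=22 s=2: L1-HIT | VC []
  [2] addr=0x16c blk=22 s=2: L1-HIT | VC []
  [3] addr=0x169 blk=22 s=2: L1-HIT | VC []
  [4] addr=0x1be blk=27 s=3: MISS | VC []
  [5] addr=0x162 blk=22 s=2: L1-HIT | VC []
  [6] addr=0x165 blk=22 s=2: L1-HIT | VC []
  [7] addr=0x12b blk=18 s=2: MISS | VC [22]
  [8] addr=0x1a2 blk=26 s=2: MISS | VC [22, 18]
  [9] addr=0x1a4 blk=26 s=2: L1-HIT | VC [22, 18]
  [10] addr=0x1a7 blk=26 s=2: L1-HIT | VC [22, 18]
  [11] addr=0x167 blk=22 s=2: VC-HIT | VC [26, 18]
  [12] addr=0x64 blk=6 s=2: MISS | VC [26, 18, 22]
  [13] addr=0xa2 blk=10 s=2: MISS | VC [26, 18, 22, 6]
  [14] addr=0x6d blk=6 s=2: VC-HIT | VC [26, 18, 22, 10]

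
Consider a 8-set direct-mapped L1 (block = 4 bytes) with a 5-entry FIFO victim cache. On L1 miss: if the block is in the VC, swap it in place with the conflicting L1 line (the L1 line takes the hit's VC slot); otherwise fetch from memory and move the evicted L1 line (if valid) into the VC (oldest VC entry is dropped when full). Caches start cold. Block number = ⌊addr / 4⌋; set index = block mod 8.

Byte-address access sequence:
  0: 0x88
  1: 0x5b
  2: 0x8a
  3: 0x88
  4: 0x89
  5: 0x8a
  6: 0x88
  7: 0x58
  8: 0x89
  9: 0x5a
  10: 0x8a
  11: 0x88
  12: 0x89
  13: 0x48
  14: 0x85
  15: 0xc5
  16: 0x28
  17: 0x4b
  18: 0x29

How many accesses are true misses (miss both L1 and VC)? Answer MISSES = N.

MISSES = 6

#0 0x88→b34/s2 MISS; vc=[]
#1 0x5b→b22/s6 MISS; vc=[]
#2 0x8a→b34/s2 L1-HIT; vc=[]
#3 0x88→b34/s2 L1-HIT; vc=[]
#4 0x89→b34/s2 L1-HIT; vc=[]
#5 0x8a→b34/s2 L1-HIT; vc=[]
#6 0x88→b34/s2 L1-HIT; vc=[]
#7 0x58→b22/s6 L1-HIT; vc=[]
#8 0x89→b34/s2 L1-HIT; vc=[]
#9 0x5a→b22/s6 L1-HIT; vc=[]
#10 0x8a→b34/s2 L1-HIT; vc=[]
#11 0x88→b34/s2 L1-HIT; vc=[]
#12 0x89→b34/s2 L1-HIT; vc=[]
#13 0x48→b18/s2 MISS; vc=[34]
#14 0x85→b33/s1 MISS; vc=[34]
#15 0xc5→b49/s1 MISS; vc=[34,33]
#16 0x28→b10/s2 MISS; vc=[34,33,18]
#17 0x4b→b18/s2 VC-HIT; vc=[34,33,10]
#18 0x29→b10/s2 VC-HIT; vc=[34,33,18]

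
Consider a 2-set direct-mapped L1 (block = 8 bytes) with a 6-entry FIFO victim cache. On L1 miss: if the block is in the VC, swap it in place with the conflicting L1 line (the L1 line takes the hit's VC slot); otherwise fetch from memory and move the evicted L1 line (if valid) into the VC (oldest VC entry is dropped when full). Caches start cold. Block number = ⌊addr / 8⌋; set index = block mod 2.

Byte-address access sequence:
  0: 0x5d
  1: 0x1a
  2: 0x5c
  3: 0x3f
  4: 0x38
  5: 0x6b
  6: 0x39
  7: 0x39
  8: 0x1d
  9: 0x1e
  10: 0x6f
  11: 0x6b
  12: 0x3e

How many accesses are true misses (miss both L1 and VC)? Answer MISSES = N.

#0 0x5d→b11/s1 MISS; vc=[]
#1 0x1a→b3/s1 MISS; vc=[11]
#2 0x5c→b11/s1 VC-HIT; vc=[3]
#3 0x3f→b7/s1 MISS; vc=[3,11]
#4 0x38→b7/s1 L1-HIT; vc=[3,11]
#5 0x6b→b13/s1 MISS; vc=[3,11,7]
#6 0x39→b7/s1 VC-HIT; vc=[3,11,13]
#7 0x39→b7/s1 L1-HIT; vc=[3,11,13]
#8 0x1d→b3/s1 VC-HIT; vc=[7,11,13]
#9 0x1e→b3/s1 L1-HIT; vc=[7,11,13]
#10 0x6f→b13/s1 VC-HIT; vc=[7,11,3]
#11 0x6b→b13/s1 L1-HIT; vc=[7,11,3]
#12 0x3e→b7/s1 VC-HIT; vc=[13,11,3]

MISSES = 4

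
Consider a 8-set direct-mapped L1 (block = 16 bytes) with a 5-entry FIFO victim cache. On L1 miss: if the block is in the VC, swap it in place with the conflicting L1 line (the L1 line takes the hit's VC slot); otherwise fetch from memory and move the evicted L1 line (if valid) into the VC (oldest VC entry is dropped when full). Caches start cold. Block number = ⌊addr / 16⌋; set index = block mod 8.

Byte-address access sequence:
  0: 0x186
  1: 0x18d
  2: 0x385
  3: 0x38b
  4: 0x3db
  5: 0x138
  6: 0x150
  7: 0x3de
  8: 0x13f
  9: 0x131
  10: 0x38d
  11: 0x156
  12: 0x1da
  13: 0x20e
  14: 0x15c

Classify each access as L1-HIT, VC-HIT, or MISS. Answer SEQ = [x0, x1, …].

  [0] addr=0x186 blk=24 s=0: MISS | VC []
  [1] addr=0x18d blk=24 s=0: L1-HIT | VC []
  [2] addr=0x385 blk=56 s=0: MISS | VC [24]
  [3] addr=0x38b blk=56 s=0: L1-HIT | VC [24]
  [4] addr=0x3db blk=61 s=5: MISS | VC [24]
  [5] addr=0x138 blk=19 s=3: MISS | VC [24]
  [6] addr=0x150 blk=21 s=5: MISS | VC [24, 61]
  [7] addr=0x3de blk=61 s=5: VC-HIT | VC [24, 21]
  [8] addr=0x13f blk=19 s=3: L1-HIT | VC [24, 21]
  [9] addr=0x131 blk=19 s=3: L1-HIT | VC [24, 21]
  [10] addr=0x38d blk=56 s=0: L1-HIT | VC [24, 21]
  [11] addr=0x156 blk=21 s=5: VC-HIT | VC [24, 61]
  [12] addr=0x1da blk=29 s=5: MISS | VC [24, 61, 21]
  [13] addr=0x20e blk=32 s=0: MISS | VC [24, 61, 21, 56]
  [14] addr=0x15c blk=21 s=5: VC-HIT | VC [24, 61, 29, 56]

SEQ = [MISS, L1-HIT, MISS, L1-HIT, MISS, MISS, MISS, VC-HIT, L1-HIT, L1-HIT, L1-HIT, VC-HIT, MISS, MISS, VC-HIT]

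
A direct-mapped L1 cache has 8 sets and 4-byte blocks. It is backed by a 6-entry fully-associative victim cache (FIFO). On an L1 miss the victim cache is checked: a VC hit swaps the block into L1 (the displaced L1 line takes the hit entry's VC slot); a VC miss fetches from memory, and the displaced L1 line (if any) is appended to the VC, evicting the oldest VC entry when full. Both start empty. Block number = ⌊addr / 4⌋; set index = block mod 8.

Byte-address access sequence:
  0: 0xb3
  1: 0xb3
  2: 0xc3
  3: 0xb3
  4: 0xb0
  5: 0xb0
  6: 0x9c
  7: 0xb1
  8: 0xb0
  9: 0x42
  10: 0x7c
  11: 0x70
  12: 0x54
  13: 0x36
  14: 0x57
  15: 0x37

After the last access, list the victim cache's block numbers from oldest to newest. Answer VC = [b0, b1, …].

  [0] addr=0xb3 blk=44 s=4: MISS | VC []
  [1] addr=0xb3 blk=44 s=4: L1-HIT | VC []
  [2] addr=0xc3 blk=48 s=0: MISS | VC []
  [3] addr=0xb3 blk=44 s=4: L1-HIT | VC []
  [4] addr=0xb0 blk=44 s=4: L1-HIT | VC []
  [5] addr=0xb0 blk=44 s=4: L1-HIT | VC []
  [6] addr=0x9c blk=39 s=7: MISS | VC []
  [7] addr=0xb1 blk=44 s=4: L1-HIT | VC []
  [8] addr=0xb0 blk=44 s=4: L1-HIT | VC []
  [9] addr=0x42 blk=16 s=0: MISS | VC [48]
  [10] addr=0x7c blk=31 s=7: MISS | VC [48, 39]
  [11] addr=0x70 blk=28 s=4: MISS | VC [48, 39, 44]
  [12] addr=0x54 blk=21 s=5: MISS | VC [48, 39, 44]
  [13] addr=0x36 blk=13 s=5: MISS | VC [48, 39, 44, 21]
  [14] addr=0x57 blk=21 s=5: VC-HIT | VC [48, 39, 44, 13]
  [15] addr=0x37 blk=13 s=5: VC-HIT | VC [48, 39, 44, 21]

VC = [48, 39, 44, 21]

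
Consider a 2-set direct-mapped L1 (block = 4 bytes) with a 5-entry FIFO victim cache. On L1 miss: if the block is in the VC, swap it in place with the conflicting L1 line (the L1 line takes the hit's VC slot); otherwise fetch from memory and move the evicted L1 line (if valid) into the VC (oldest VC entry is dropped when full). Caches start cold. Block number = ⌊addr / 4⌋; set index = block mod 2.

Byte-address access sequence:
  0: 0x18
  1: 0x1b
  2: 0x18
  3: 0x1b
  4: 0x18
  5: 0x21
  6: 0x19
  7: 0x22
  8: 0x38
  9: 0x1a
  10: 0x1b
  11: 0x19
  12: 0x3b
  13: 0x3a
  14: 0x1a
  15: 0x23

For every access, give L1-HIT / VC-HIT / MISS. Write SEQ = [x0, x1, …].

SEQ = [MISS, L1-HIT, L1-HIT, L1-HIT, L1-HIT, MISS, VC-HIT, VC-HIT, MISS, VC-HIT, L1-HIT, L1-HIT, VC-HIT, L1-HIT, VC-HIT, VC-HIT]

0: 0x18 (blk 6, set 0) → MISS  vc=[]
1: 0x1b (blk 6, set 0) → L1-HIT  vc=[]
2: 0x18 (blk 6, set 0) → L1-HIT  vc=[]
3: 0x1b (blk 6, set 0) → L1-HIT  vc=[]
4: 0x18 (blk 6, set 0) → L1-HIT  vc=[]
5: 0x21 (blk 8, set 0) → MISS  vc=[6]
6: 0x19 (blk 6, set 0) → VC-HIT  vc=[8]
7: 0x22 (blk 8, set 0) → VC-HIT  vc=[6]
8: 0x38 (blk 14, set 0) → MISS  vc=[6, 8]
9: 0x1a (blk 6, set 0) → VC-HIT  vc=[14, 8]
10: 0x1b (blk 6, set 0) → L1-HIT  vc=[14, 8]
11: 0x19 (blk 6, set 0) → L1-HIT  vc=[14, 8]
12: 0x3b (blk 14, set 0) → VC-HIT  vc=[6, 8]
13: 0x3a (blk 14, set 0) → L1-HIT  vc=[6, 8]
14: 0x1a (blk 6, set 0) → VC-HIT  vc=[14, 8]
15: 0x23 (blk 8, set 0) → VC-HIT  vc=[14, 6]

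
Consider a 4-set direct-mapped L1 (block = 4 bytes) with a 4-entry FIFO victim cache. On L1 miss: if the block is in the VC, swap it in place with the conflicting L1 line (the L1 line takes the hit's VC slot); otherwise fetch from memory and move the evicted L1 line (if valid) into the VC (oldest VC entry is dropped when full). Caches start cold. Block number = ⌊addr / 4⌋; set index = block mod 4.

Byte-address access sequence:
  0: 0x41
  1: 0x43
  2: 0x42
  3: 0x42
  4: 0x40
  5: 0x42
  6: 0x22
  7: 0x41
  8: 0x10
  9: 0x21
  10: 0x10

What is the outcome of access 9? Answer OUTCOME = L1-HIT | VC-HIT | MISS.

#0 0x41→b16/s0 MISS; vc=[]
#1 0x43→b16/s0 L1-HIT; vc=[]
#2 0x42→b16/s0 L1-HIT; vc=[]
#3 0x42→b16/s0 L1-HIT; vc=[]
#4 0x40→b16/s0 L1-HIT; vc=[]
#5 0x42→b16/s0 L1-HIT; vc=[]
#6 0x22→b8/s0 MISS; vc=[16]
#7 0x41→b16/s0 VC-HIT; vc=[8]
#8 0x10→b4/s0 MISS; vc=[8,16]
#9 0x21→b8/s0 VC-HIT; vc=[4,16]
#10 0x10→b4/s0 VC-HIT; vc=[8,16]

OUTCOME = VC-HIT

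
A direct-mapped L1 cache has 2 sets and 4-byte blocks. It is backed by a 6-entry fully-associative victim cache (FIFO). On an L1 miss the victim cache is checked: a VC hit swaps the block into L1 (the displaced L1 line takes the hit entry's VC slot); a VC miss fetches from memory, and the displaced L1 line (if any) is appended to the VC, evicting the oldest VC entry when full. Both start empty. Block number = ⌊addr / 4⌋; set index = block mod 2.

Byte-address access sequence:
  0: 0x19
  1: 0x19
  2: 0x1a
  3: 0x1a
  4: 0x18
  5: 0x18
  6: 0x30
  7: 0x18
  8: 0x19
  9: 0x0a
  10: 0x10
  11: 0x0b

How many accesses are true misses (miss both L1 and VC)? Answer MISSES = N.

MISSES = 4

0: 0x19 (blk 6, set 0) → MISS  vc=[]
1: 0x19 (blk 6, set 0) → L1-HIT  vc=[]
2: 0x1a (blk 6, set 0) → L1-HIT  vc=[]
3: 0x1a (blk 6, set 0) → L1-HIT  vc=[]
4: 0x18 (blk 6, set 0) → L1-HIT  vc=[]
5: 0x18 (blk 6, set 0) → L1-HIT  vc=[]
6: 0x30 (blk 12, set 0) → MISS  vc=[6]
7: 0x18 (blk 6, set 0) → VC-HIT  vc=[12]
8: 0x19 (blk 6, set 0) → L1-HIT  vc=[12]
9: 0xa (blk 2, set 0) → MISS  vc=[12, 6]
10: 0x10 (blk 4, set 0) → MISS  vc=[12, 6, 2]
11: 0xb (blk 2, set 0) → VC-HIT  vc=[12, 6, 4]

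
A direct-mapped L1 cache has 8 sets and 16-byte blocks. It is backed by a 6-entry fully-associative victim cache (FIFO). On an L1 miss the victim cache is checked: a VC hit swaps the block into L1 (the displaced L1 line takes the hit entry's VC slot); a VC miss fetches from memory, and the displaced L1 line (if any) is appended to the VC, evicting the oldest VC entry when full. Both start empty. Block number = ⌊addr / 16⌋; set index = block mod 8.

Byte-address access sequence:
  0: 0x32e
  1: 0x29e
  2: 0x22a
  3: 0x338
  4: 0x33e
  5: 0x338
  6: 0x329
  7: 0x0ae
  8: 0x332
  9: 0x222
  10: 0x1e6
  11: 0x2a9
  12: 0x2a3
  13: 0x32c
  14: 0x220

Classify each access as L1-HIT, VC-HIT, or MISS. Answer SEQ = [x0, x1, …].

SEQ = [MISS, MISS, MISS, MISS, L1-HIT, L1-HIT, VC-HIT, MISS, L1-HIT, VC-HIT, MISS, MISS, L1-HIT, VC-HIT, VC-HIT]

0: 0x32e (blk 50, set 2) → MISS  vc=[]
1: 0x29e (blk 41, set 1) → MISS  vc=[]
2: 0x22a (blk 34, set 2) → MISS  vc=[50]
3: 0x338 (blk 51, set 3) → MISS  vc=[50]
4: 0x33e (blk 51, set 3) → L1-HIT  vc=[50]
5: 0x338 (blk 51, set 3) → L1-HIT  vc=[50]
6: 0x329 (blk 50, set 2) → VC-HIT  vc=[34]
7: 0xae (blk 10, set 2) → MISS  vc=[34, 50]
8: 0x332 (blk 51, set 3) → L1-HIT  vc=[34, 50]
9: 0x222 (blk 34, set 2) → VC-HIT  vc=[10, 50]
10: 0x1e6 (blk 30, set 6) → MISS  vc=[10, 50]
11: 0x2a9 (blk 42, set 2) → MISS  vc=[10, 50, 34]
12: 0x2a3 (blk 42, set 2) → L1-HIT  vc=[10, 50, 34]
13: 0x32c (blk 50, set 2) → VC-HIT  vc=[10, 42, 34]
14: 0x220 (blk 34, set 2) → VC-HIT  vc=[10, 42, 50]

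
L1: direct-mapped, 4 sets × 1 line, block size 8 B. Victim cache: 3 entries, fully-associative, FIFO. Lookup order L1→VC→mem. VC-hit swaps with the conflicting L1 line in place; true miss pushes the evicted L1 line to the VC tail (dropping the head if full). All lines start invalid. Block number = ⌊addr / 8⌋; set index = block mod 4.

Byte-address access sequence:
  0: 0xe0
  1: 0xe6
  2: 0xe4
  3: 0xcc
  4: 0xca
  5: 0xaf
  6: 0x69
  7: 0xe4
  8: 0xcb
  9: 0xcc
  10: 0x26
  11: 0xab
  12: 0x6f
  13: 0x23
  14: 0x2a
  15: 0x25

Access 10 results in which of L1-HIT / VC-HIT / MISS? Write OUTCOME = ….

OUTCOME = MISS

#0 0xe0→b28/s0 MISS; vc=[]
#1 0xe6→b28/s0 L1-HIT; vc=[]
#2 0xe4→b28/s0 L1-HIT; vc=[]
#3 0xcc→b25/s1 MISS; vc=[]
#4 0xca→b25/s1 L1-HIT; vc=[]
#5 0xaf→b21/s1 MISS; vc=[25]
#6 0x69→b13/s1 MISS; vc=[25,21]
#7 0xe4→b28/s0 L1-HIT; vc=[25,21]
#8 0xcb→b25/s1 VC-HIT; vc=[13,21]
#9 0xcc→b25/s1 L1-HIT; vc=[13,21]
#10 0x26→b4/s0 MISS; vc=[13,21,28]
#11 0xab→b21/s1 VC-HIT; vc=[13,25,28]
#12 0x6f→b13/s1 VC-HIT; vc=[21,25,28]
#13 0x23→b4/s0 L1-HIT; vc=[21,25,28]
#14 0x2a→b5/s1 MISS; vc=[25,28,13]
#15 0x25→b4/s0 L1-HIT; vc=[25,28,13]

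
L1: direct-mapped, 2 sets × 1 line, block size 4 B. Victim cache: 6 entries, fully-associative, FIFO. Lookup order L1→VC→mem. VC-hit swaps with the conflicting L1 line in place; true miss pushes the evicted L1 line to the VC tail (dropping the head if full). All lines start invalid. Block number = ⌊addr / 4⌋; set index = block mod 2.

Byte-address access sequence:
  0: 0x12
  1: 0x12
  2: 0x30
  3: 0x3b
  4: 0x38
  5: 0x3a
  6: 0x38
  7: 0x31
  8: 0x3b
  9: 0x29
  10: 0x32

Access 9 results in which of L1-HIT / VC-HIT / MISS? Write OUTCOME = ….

OUTCOME = MISS

0: 0x12 (blk 4, set 0) → MISS  vc=[]
1: 0x12 (blk 4, set 0) → L1-HIT  vc=[]
2: 0x30 (blk 12, set 0) → MISS  vc=[4]
3: 0x3b (blk 14, set 0) → MISS  vc=[4, 12]
4: 0x38 (blk 14, set 0) → L1-HIT  vc=[4, 12]
5: 0x3a (blk 14, set 0) → L1-HIT  vc=[4, 12]
6: 0x38 (blk 14, set 0) → L1-HIT  vc=[4, 12]
7: 0x31 (blk 12, set 0) → VC-HIT  vc=[4, 14]
8: 0x3b (blk 14, set 0) → VC-HIT  vc=[4, 12]
9: 0x29 (blk 10, set 0) → MISS  vc=[4, 12, 14]
10: 0x32 (blk 12, set 0) → VC-HIT  vc=[4, 10, 14]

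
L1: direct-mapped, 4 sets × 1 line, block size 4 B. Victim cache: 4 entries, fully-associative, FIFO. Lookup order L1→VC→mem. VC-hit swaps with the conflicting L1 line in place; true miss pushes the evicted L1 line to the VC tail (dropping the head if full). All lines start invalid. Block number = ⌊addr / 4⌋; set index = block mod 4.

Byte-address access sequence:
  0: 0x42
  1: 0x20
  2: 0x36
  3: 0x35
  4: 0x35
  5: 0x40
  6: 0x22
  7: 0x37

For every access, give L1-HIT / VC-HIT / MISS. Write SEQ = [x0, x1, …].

  [0] addr=0x42 blk=16 s=0: MISS | VC []
  [1] addr=0x20 blk=8 s=0: MISS | VC [16]
  [2] addr=0x36 blk=13 s=1: MISS | VC [16]
  [3] addr=0x35 blk=13 s=1: L1-HIT | VC [16]
  [4] addr=0x35 blk=13 s=1: L1-HIT | VC [16]
  [5] addr=0x40 blk=16 s=0: VC-HIT | VC [8]
  [6] addr=0x22 blk=8 s=0: VC-HIT | VC [16]
  [7] addr=0x37 blk=13 s=1: L1-HIT | VC [16]

SEQ = [MISS, MISS, MISS, L1-HIT, L1-HIT, VC-HIT, VC-HIT, L1-HIT]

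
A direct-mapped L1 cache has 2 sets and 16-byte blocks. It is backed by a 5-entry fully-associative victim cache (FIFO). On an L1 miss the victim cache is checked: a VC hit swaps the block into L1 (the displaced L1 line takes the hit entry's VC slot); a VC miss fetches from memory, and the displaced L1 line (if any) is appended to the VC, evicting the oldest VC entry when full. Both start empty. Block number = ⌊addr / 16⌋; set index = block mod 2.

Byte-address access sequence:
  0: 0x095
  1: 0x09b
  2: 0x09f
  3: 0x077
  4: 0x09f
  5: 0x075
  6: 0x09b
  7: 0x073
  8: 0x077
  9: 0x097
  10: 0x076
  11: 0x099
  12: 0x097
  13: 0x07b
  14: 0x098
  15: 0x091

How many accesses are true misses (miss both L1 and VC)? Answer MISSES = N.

0: 0x95 (blk 9, set 1) → MISS  vc=[]
1: 0x9b (blk 9, set 1) → L1-HIT  vc=[]
2: 0x9f (blk 9, set 1) → L1-HIT  vc=[]
3: 0x77 (blk 7, set 1) → MISS  vc=[9]
4: 0x9f (blk 9, set 1) → VC-HIT  vc=[7]
5: 0x75 (blk 7, set 1) → VC-HIT  vc=[9]
6: 0x9b (blk 9, set 1) → VC-HIT  vc=[7]
7: 0x73 (blk 7, set 1) → VC-HIT  vc=[9]
8: 0x77 (blk 7, set 1) → L1-HIT  vc=[9]
9: 0x97 (blk 9, set 1) → VC-HIT  vc=[7]
10: 0x76 (blk 7, set 1) → VC-HIT  vc=[9]
11: 0x99 (blk 9, set 1) → VC-HIT  vc=[7]
12: 0x97 (blk 9, set 1) → L1-HIT  vc=[7]
13: 0x7b (blk 7, set 1) → VC-HIT  vc=[9]
14: 0x98 (blk 9, set 1) → VC-HIT  vc=[7]
15: 0x91 (blk 9, set 1) → L1-HIT  vc=[7]

MISSES = 2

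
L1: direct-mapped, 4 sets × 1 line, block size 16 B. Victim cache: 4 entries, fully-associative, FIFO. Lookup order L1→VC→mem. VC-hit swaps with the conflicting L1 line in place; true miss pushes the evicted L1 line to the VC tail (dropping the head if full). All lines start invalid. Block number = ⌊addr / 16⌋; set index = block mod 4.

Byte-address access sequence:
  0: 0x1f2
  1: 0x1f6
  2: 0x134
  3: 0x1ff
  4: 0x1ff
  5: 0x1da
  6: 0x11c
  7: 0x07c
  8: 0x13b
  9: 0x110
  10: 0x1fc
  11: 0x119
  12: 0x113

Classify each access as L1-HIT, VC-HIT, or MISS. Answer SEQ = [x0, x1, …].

SEQ = [MISS, L1-HIT, MISS, VC-HIT, L1-HIT, MISS, MISS, MISS, VC-HIT, L1-HIT, VC-HIT, L1-HIT, L1-HIT]

  [0] addr=0x1f2 blk=31 s=3: MISS | VC []
  [1] addr=0x1f6 blk=31 s=3: L1-HIT | VC []
  [2] addr=0x134 blk=19 s=3: MISS | VC [31]
  [3] addr=0x1ff blk=31 s=3: VC-HIT | VC [19]
  [4] addr=0x1ff blk=31 s=3: L1-HIT | VC [19]
  [5] addr=0x1da blk=29 s=1: MISS | VC [19]
  [6] addr=0x11c blk=17 s=1: MISS | VC [19, 29]
  [7] addr=0x7c blk=7 s=3: MISS | VC [19, 29, 31]
  [8] addr=0x13b blk=19 s=3: VC-HIT | VC [7, 29, 31]
  [9] addr=0x110 blk=17 s=1: L1-HIT | VC [7, 29, 31]
  [10] addr=0x1fc blk=31 s=3: VC-HIT | VC [7, 29, 19]
  [11] addr=0x119 blk=17 s=1: L1-HIT | VC [7, 29, 19]
  [12] addr=0x113 blk=17 s=1: L1-HIT | VC [7, 29, 19]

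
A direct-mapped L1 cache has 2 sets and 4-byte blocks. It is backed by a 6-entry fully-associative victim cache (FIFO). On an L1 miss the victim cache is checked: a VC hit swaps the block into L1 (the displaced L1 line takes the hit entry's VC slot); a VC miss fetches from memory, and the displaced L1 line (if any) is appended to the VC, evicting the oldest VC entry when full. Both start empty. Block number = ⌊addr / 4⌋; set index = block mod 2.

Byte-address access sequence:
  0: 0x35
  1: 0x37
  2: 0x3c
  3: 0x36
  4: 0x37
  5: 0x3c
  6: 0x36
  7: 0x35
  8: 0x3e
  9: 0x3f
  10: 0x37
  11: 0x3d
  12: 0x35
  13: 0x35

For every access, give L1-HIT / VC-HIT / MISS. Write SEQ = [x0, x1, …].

SEQ = [MISS, L1-HIT, MISS, VC-HIT, L1-HIT, VC-HIT, VC-HIT, L1-HIT, VC-HIT, L1-HIT, VC-HIT, VC-HIT, VC-HIT, L1-HIT]

  [0] addr=0x35 blk=13 s=1: MISS | VC []
  [1] addr=0x37 blk=13 s=1: L1-HIT | VC []
  [2] addr=0x3c blk=15 s=1: MISS | VC [13]
  [3] addr=0x36 blk=13 s=1: VC-HIT | VC [15]
  [4] addr=0x37 blk=13 s=1: L1-HIT | VC [15]
  [5] addr=0x3c blk=15 s=1: VC-HIT | VC [13]
  [6] addr=0x36 blk=13 s=1: VC-HIT | VC [15]
  [7] addr=0x35 blk=13 s=1: L1-HIT | VC [15]
  [8] addr=0x3e blk=15 s=1: VC-HIT | VC [13]
  [9] addr=0x3f blk=15 s=1: L1-HIT | VC [13]
  [10] addr=0x37 blk=13 s=1: VC-HIT | VC [15]
  [11] addr=0x3d blk=15 s=1: VC-HIT | VC [13]
  [12] addr=0x35 blk=13 s=1: VC-HIT | VC [15]
  [13] addr=0x35 blk=13 s=1: L1-HIT | VC [15]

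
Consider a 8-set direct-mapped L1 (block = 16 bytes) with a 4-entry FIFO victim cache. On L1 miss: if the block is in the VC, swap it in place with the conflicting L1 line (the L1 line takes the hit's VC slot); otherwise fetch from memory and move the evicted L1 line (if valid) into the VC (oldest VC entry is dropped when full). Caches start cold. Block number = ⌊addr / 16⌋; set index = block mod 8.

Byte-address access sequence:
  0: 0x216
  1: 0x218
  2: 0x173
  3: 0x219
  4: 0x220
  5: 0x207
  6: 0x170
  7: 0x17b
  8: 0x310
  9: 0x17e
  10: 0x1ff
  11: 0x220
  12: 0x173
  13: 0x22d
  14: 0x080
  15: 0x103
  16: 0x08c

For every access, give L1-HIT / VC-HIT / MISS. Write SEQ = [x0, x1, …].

#0 0x216→b33/s1 MISS; vc=[]
#1 0x218→b33/s1 L1-HIT; vc=[]
#2 0x173→b23/s7 MISS; vc=[]
#3 0x219→b33/s1 L1-HIT; vc=[]
#4 0x220→b34/s2 MISS; vc=[]
#5 0x207→b32/s0 MISS; vc=[]
#6 0x170→b23/s7 L1-HIT; vc=[]
#7 0x17b→b23/s7 L1-HIT; vc=[]
#8 0x310→b49/s1 MISS; vc=[33]
#9 0x17e→b23/s7 L1-HIT; vc=[33]
#10 0x1ff→b31/s7 MISS; vc=[33,23]
#11 0x220→b34/s2 L1-HIT; vc=[33,23]
#12 0x173→b23/s7 VC-HIT; vc=[33,31]
#13 0x22d→b34/s2 L1-HIT; vc=[33,31]
#14 0x80→b8/s0 MISS; vc=[33,31,32]
#15 0x103→b16/s0 MISS; vc=[33,31,32,8]
#16 0x8c→b8/s0 VC-HIT; vc=[33,31,32,16]

SEQ = [MISS, L1-HIT, MISS, L1-HIT, MISS, MISS, L1-HIT, L1-HIT, MISS, L1-HIT, MISS, L1-HIT, VC-HIT, L1-HIT, MISS, MISS, VC-HIT]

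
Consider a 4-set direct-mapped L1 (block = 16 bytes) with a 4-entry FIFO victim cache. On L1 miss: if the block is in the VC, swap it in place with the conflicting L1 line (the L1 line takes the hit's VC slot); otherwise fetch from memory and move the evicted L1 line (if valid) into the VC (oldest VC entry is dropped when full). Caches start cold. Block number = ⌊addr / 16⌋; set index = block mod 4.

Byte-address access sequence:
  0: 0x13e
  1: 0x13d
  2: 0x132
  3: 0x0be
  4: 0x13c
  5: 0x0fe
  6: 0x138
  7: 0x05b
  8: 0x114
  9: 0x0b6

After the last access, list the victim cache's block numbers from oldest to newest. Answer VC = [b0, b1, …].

VC = [19, 15, 5]

#0 0x13e→b19/s3 MISS; vc=[]
#1 0x13d→b19/s3 L1-HIT; vc=[]
#2 0x132→b19/s3 L1-HIT; vc=[]
#3 0xbe→b11/s3 MISS; vc=[19]
#4 0x13c→b19/s3 VC-HIT; vc=[11]
#5 0xfe→b15/s3 MISS; vc=[11,19]
#6 0x138→b19/s3 VC-HIT; vc=[11,15]
#7 0x5b→b5/s1 MISS; vc=[11,15]
#8 0x114→b17/s1 MISS; vc=[11,15,5]
#9 0xb6→b11/s3 VC-HIT; vc=[19,15,5]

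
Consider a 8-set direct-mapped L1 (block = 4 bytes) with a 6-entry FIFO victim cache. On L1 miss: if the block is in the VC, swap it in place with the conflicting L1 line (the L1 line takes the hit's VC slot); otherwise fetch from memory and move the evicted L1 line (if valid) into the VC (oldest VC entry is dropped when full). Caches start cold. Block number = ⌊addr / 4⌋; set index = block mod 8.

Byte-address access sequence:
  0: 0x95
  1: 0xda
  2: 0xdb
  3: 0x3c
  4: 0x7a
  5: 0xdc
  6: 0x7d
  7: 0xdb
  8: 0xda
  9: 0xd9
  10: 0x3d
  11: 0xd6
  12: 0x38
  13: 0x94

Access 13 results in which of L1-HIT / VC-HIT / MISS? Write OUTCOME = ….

0: 0x95 (blk 37, set 5) → MISS  vc=[]
1: 0xda (blk 54, set 6) → MISS  vc=[]
2: 0xdb (blk 54, set 6) → L1-HIT  vc=[]
3: 0x3c (blk 15, set 7) → MISS  vc=[]
4: 0x7a (blk 30, set 6) → MISS  vc=[54]
5: 0xdc (blk 55, set 7) → MISS  vc=[54, 15]
6: 0x7d (blk 31, set 7) → MISS  vc=[54, 15, 55]
7: 0xdb (blk 54, set 6) → VC-HIT  vc=[30, 15, 55]
8: 0xda (blk 54, set 6) → L1-HIT  vc=[30, 15, 55]
9: 0xd9 (blk 54, set 6) → L1-HIT  vc=[30, 15, 55]
10: 0x3d (blk 15, set 7) → VC-HIT  vc=[30, 31, 55]
11: 0xd6 (blk 53, set 5) → MISS  vc=[30, 31, 55, 37]
12: 0x38 (blk 14, set 6) → MISS  vc=[30, 31, 55, 37, 54]
13: 0x94 (blk 37, set 5) → VC-HIT  vc=[30, 31, 55, 53, 54]

OUTCOME = VC-HIT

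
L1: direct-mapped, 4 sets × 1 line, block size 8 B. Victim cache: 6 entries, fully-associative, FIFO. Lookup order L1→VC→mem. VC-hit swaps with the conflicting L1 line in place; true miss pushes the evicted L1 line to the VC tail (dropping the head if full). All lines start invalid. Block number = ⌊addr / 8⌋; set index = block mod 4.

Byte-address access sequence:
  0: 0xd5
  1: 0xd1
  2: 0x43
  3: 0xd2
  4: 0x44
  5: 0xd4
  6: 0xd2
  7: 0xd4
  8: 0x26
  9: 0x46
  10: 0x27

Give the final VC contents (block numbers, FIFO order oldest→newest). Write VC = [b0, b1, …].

#0 0xd5→b26/s2 MISS; vc=[]
#1 0xd1→b26/s2 L1-HIT; vc=[]
#2 0x43→b8/s0 MISS; vc=[]
#3 0xd2→b26/s2 L1-HIT; vc=[]
#4 0x44→b8/s0 L1-HIT; vc=[]
#5 0xd4→b26/s2 L1-HIT; vc=[]
#6 0xd2→b26/s2 L1-HIT; vc=[]
#7 0xd4→b26/s2 L1-HIT; vc=[]
#8 0x26→b4/s0 MISS; vc=[8]
#9 0x46→b8/s0 VC-HIT; vc=[4]
#10 0x27→b4/s0 VC-HIT; vc=[8]

VC = [8]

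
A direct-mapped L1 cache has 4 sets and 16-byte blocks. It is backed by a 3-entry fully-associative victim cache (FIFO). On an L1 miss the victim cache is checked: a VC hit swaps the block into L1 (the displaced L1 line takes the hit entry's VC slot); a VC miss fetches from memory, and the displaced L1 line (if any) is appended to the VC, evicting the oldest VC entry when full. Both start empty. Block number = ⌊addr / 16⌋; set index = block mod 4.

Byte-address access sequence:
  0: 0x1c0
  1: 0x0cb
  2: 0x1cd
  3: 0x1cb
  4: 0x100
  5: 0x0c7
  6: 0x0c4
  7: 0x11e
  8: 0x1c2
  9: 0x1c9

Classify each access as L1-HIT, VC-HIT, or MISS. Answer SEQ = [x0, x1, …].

  [0] addr=0x1c0 blk=28 s=0: MISS | VC []
  [1] addr=0xcb blk=12 s=0: MISS | VC [28]
  [2] addr=0x1cd blk=28 s=0: VC-HIT | VC [12]
  [3] addr=0x1cb blk=28 s=0: L1-HIT | VC [12]
  [4] addr=0x100 blk=16 s=0: MISS | VC [12, 28]
  [5] addr=0xc7 blk=12 s=0: VC-HIT | VC [16, 28]
  [6] addr=0xc4 blk=12 s=0: L1-HIT | VC [16, 28]
  [7] addr=0x11e blk=17 s=1: MISS | VC [16, 28]
  [8] addr=0x1c2 blk=28 s=0: VC-HIT | VC [16, 12]
  [9] addr=0x1c9 blk=28 s=0: L1-HIT | VC [16, 12]

SEQ = [MISS, MISS, VC-HIT, L1-HIT, MISS, VC-HIT, L1-HIT, MISS, VC-HIT, L1-HIT]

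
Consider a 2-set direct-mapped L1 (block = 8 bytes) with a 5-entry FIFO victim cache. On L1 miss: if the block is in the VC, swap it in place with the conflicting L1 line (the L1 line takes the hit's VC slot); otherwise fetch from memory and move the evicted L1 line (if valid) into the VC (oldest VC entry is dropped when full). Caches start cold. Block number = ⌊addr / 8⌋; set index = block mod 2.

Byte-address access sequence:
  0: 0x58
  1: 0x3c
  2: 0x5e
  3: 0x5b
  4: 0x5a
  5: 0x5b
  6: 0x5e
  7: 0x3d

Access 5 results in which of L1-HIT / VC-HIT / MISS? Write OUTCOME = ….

OUTCOME = L1-HIT

0: 0x58 (blk 11, set 1) → MISS  vc=[]
1: 0x3c (blk 7, set 1) → MISS  vc=[11]
2: 0x5e (blk 11, set 1) → VC-HIT  vc=[7]
3: 0x5b (blk 11, set 1) → L1-HIT  vc=[7]
4: 0x5a (blk 11, set 1) → L1-HIT  vc=[7]
5: 0x5b (blk 11, set 1) → L1-HIT  vc=[7]
6: 0x5e (blk 11, set 1) → L1-HIT  vc=[7]
7: 0x3d (blk 7, set 1) → VC-HIT  vc=[11]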